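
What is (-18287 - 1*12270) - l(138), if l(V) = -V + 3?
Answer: -30422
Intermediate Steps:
l(V) = 3 - V
(-18287 - 1*12270) - l(138) = (-18287 - 1*12270) - (3 - 1*138) = (-18287 - 12270) - (3 - 138) = -30557 - 1*(-135) = -30557 + 135 = -30422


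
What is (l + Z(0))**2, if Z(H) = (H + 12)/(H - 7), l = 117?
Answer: 651249/49 ≈ 13291.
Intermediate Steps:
Z(H) = (12 + H)/(-7 + H)
(l + Z(0))**2 = (117 + (12 + 0)/(-7 + 0))**2 = (117 + 12/(-7))**2 = (117 - 1/7*12)**2 = (117 - 12/7)**2 = (807/7)**2 = 651249/49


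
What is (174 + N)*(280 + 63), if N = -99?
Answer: 25725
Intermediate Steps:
(174 + N)*(280 + 63) = (174 - 99)*(280 + 63) = 75*343 = 25725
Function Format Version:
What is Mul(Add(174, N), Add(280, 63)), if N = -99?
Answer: 25725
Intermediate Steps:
Mul(Add(174, N), Add(280, 63)) = Mul(Add(174, -99), Add(280, 63)) = Mul(75, 343) = 25725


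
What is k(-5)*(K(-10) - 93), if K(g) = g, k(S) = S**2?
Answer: -2575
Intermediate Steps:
k(-5)*(K(-10) - 93) = (-5)**2*(-10 - 93) = 25*(-103) = -2575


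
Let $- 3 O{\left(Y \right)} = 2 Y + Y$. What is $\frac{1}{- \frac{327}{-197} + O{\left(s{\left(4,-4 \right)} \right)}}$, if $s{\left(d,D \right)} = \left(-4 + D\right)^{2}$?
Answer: $- \frac{197}{12281} \approx -0.016041$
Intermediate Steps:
$O{\left(Y \right)} = - Y$ ($O{\left(Y \right)} = - \frac{2 Y + Y}{3} = - \frac{3 Y}{3} = - Y$)
$\frac{1}{- \frac{327}{-197} + O{\left(s{\left(4,-4 \right)} \right)}} = \frac{1}{- \frac{327}{-197} - \left(-4 - 4\right)^{2}} = \frac{1}{\left(-327\right) \left(- \frac{1}{197}\right) - \left(-8\right)^{2}} = \frac{1}{\frac{327}{197} - 64} = \frac{1}{- \frac{12281}{197}} = - \frac{197}{12281}$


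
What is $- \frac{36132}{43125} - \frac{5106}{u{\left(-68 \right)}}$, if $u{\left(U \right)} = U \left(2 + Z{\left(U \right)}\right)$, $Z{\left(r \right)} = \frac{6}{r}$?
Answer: $\frac{7183303}{186875} \approx 38.439$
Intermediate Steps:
$u{\left(U \right)} = U \left(2 + \frac{6}{U}\right)$
$- \frac{36132}{43125} - \frac{5106}{u{\left(-68 \right)}} = - \frac{36132}{43125} - \frac{5106}{6 + 2 \left(-68\right)} = \left(-36132\right) \frac{1}{43125} - \frac{5106}{6 - 136} = - \frac{12044}{14375} - \frac{5106}{-130} = - \frac{12044}{14375} - - \frac{2553}{65} = - \frac{12044}{14375} + \frac{2553}{65} = \frac{7183303}{186875}$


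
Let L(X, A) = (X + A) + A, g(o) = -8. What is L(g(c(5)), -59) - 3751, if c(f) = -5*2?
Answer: -3877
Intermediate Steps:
c(f) = -10
L(X, A) = X + 2*A (L(X, A) = (A + X) + A = X + 2*A)
L(g(c(5)), -59) - 3751 = (-8 + 2*(-59)) - 3751 = (-8 - 118) - 3751 = -126 - 3751 = -3877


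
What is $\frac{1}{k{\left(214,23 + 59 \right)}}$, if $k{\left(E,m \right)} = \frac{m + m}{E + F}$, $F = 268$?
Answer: $\frac{241}{82} \approx 2.939$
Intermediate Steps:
$k{\left(E,m \right)} = \frac{2 m}{268 + E}$ ($k{\left(E,m \right)} = \frac{m + m}{E + 268} = \frac{2 m}{268 + E}$)
$\frac{1}{k{\left(214,23 + 59 \right)}} = \frac{1}{2 \left(23 + 59\right) \frac{1}{268 + 214}} = \frac{1}{2 \cdot 82 \cdot \frac{1}{482}} = \frac{1}{\frac{82}{241}} = \frac{241}{82}$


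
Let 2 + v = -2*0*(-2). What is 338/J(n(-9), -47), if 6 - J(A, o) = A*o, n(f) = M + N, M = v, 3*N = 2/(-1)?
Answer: -507/179 ≈ -2.8324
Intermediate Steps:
v = -2 (v = -2 - 2*0*(-2) = -2 + 0*(-2) = -2 + 0 = -2)
N = -⅔ (N = (2/(-1))/3 = (2*(-1))/3 = (⅓)*(-2) = -⅔ ≈ -0.66667)
M = -2
n(f) = -8/3 (n(f) = -2 - ⅔ = -8/3)
J(A, o) = 6 - A*o
338/J(n(-9), -47) = 338/(6 - 1*(-8/3)*(-47)) = 338/(6 - 376/3) = 338/(-358/3) = 338*(-3/358) = -507/179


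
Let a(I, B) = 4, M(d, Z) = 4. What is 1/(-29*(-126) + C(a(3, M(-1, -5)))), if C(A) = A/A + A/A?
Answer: 1/3656 ≈ 0.00027352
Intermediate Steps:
C(A) = 2 (C(A) = 1 + 1 = 2)
1/(-29*(-126) + C(a(3, M(-1, -5)))) = 1/(-29*(-126) + 2) = 1/(3654 + 2) = 1/3656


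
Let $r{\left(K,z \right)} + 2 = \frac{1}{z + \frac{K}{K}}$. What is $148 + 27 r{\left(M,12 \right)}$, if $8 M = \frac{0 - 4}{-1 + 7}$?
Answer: $\frac{1249}{13} \approx 96.077$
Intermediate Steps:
$M = - \frac{1}{12}$ ($M = \frac{\left(0 - 4\right) \frac{1}{-1 + 7}}{8} = \frac{\left(-4\right) \frac{1}{6}}{8} = \frac{1}{8} \left(- \frac{2}{3}\right) = - \frac{1}{12} \approx -0.083333$)
$r{\left(K,z \right)} = -2 + \frac{1}{1 + z}$ ($r{\left(K,z \right)} = -2 + \frac{1}{z + \frac{K}{K}} = -2 + \frac{1}{z + 1} = -2 + \frac{1}{1 + z}$)
$148 + 27 r{\left(M,12 \right)} = 148 + 27 \frac{-1 - 24}{1 + 12} = 148 + 27 \frac{-1 - 24}{13} = 148 + 27 \cdot \frac{1}{13} \left(-25\right) = 148 + 27 \left(- \frac{25}{13}\right) = 148 - \frac{675}{13} = \frac{1249}{13}$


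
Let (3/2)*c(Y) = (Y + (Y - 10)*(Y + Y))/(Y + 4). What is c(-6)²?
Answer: 3844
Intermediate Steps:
c(Y) = 2*(Y + 2*Y*(-10 + Y))/(3*(4 + Y)) (c(Y) = 2*((Y + (Y - 10)*(Y + Y))/(Y + 4))/3 = 2*((Y + (-10 + Y)*(2*Y))/(4 + Y))/3 = 2*((Y + 2*Y*(-10 + Y))/(4 + Y))/3 = 2*(Y + 2*Y*(-10 + Y))/(3*(4 + Y)))
c(-6)² = ((⅔)*(-6)*(-19 + 2*(-6))/(4 - 6))² = ((⅔)*(-6)*(-19 - 12)/(-2))² = ((⅔)*(-6)*(-½)*(-31))² = (-62)² = 3844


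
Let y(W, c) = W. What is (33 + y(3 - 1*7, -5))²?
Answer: 841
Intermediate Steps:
(33 + y(3 - 1*7, -5))² = (33 + (3 - 1*7))² = (33 + (3 - 7))² = (33 - 4)² = 29² = 841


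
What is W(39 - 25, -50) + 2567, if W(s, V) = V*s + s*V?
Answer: 1167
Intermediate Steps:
W(s, V) = 2*V*s (W(s, V) = V*s + V*s = 2*V*s)
W(39 - 25, -50) + 2567 = 2*(-50)*(39 - 25) + 2567 = 2*(-50)*14 + 2567 = -1400 + 2567 = 1167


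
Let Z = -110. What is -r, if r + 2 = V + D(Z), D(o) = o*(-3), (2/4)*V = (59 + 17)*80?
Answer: -12488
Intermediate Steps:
V = 12160 (V = 2*((59 + 17)*80) = 2*(76*80) = 2*6080 = 12160)
D(o) = -3*o
r = 12488 (r = -2 + (12160 - 3*(-110)) = -2 + (12160 + 330) = -2 + 12490 = 12488)
-r = -1*12488 = -12488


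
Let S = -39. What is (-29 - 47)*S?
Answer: 2964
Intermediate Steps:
(-29 - 47)*S = (-29 - 47)*(-39) = -76*(-39) = 2964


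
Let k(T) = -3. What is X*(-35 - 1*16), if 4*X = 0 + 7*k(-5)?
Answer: 1071/4 ≈ 267.75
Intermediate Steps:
X = -21/4 (X = (0 + 7*(-3))/4 = (0 - 21)/4 = (¼)*(-21) = -21/4 ≈ -5.2500)
X*(-35 - 1*16) = -21*(-35 - 1*16)/4 = -21*(-35 - 16)/4 = -21/4*(-51) = 1071/4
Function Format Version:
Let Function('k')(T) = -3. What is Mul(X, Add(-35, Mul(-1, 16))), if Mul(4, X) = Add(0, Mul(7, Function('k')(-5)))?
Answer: Rational(1071, 4) ≈ 267.75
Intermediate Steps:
X = Rational(-21, 4) (X = Mul(Rational(1, 4), Add(0, Mul(7, -3))) = Mul(Rational(1, 4), Add(0, -21)) = Mul(Rational(1, 4), -21) = Rational(-21, 4) ≈ -5.2500)
Mul(X, Add(-35, Mul(-1, 16))) = Mul(Rational(-21, 4), Add(-35, Mul(-1, 16))) = Mul(Rational(-21, 4), Add(-35, -16)) = Mul(Rational(-21, 4), -51) = Rational(1071, 4)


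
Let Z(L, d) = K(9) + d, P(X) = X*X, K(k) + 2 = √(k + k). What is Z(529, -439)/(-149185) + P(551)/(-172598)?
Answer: -45216599467/25749032630 - 3*√2/149185 ≈ -1.7561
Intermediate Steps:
K(k) = -2 + √2*√k (K(k) = -2 + √(k + k) = -2 + √(2*k) = -2 + √2*√k)
P(X) = X²
Z(L, d) = -2 + d + 3*√2 (Z(L, d) = (-2 + √2*√9) + d = (-2 + √2*3) + d = (-2 + 3*√2) + d = -2 + d + 3*√2)
Z(529, -439)/(-149185) + P(551)/(-172598) = (-2 - 439 + 3*√2)/(-149185) + 551²/(-172598) = (-441 + 3*√2)*(-1/149185) + 303601*(-1/172598) = (441/149185 - 3*√2/149185) - 303601/172598 = -45216599467/25749032630 - 3*√2/149185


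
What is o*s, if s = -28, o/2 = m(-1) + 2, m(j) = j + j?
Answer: 0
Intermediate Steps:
m(j) = 2*j
o = 0 (o = 2*(2*(-1) + 2) = 2*(-2 + 2) = 2*0 = 0)
o*s = 0*(-28) = 0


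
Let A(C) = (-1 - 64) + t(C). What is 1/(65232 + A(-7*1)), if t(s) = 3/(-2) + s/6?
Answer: 3/195493 ≈ 1.5346e-5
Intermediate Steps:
t(s) = -3/2 + s/6 (t(s) = 3*(-1/2) + s*(1/6) = -3/2 + s/6)
A(C) = -133/2 + C/6 (A(C) = (-1 - 64) + (-3/2 + C/6) = -65 + (-3/2 + C/6) = -133/2 + C/6)
1/(65232 + A(-7*1)) = 1/(65232 + (-133/2 + (-7*1)/6)) = 1/(65232 + (-133/2 + (1/6)*(-7))) = 1/(65232 + (-133/2 - 7/6)) = 1/(65232 - 203/3) = 1/(195493/3) = 3/195493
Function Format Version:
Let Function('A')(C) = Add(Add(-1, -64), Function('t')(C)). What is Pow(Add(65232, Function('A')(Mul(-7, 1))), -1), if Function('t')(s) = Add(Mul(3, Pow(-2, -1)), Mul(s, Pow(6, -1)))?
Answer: Rational(3, 195493) ≈ 1.5346e-5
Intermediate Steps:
Function('t')(s) = Add(Rational(-3, 2), Mul(Rational(1, 6), s)) (Function('t')(s) = Add(Mul(3, Rational(-1, 2)), Mul(s, Rational(1, 6))) = Add(Rational(-3, 2), Mul(Rational(1, 6), s)))
Function('A')(C) = Add(Rational(-133, 2), Mul(Rational(1, 6), C)) (Function('A')(C) = Add(Add(-1, -64), Add(Rational(-3, 2), Mul(Rational(1, 6), C))) = Add(-65, Add(Rational(-3, 2), Mul(Rational(1, 6), C))) = Add(Rational(-133, 2), Mul(Rational(1, 6), C)))
Pow(Add(65232, Function('A')(Mul(-7, 1))), -1) = Pow(Add(65232, Add(Rational(-133, 2), Mul(Rational(1, 6), Mul(-7, 1)))), -1) = Pow(Add(65232, Add(Rational(-133, 2), Mul(Rational(1, 6), -7))), -1) = Pow(Add(65232, Add(Rational(-133, 2), Rational(-7, 6))), -1) = Pow(Add(65232, Rational(-203, 3)), -1) = Pow(Rational(195493, 3), -1) = Rational(3, 195493)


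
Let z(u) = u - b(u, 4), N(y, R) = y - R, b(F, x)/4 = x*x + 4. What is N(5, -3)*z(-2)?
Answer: -656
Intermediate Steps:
b(F, x) = 16 + 4*x² (b(F, x) = 4*(x*x + 4) = 4*(x² + 4) = 4*(4 + x²) = 16 + 4*x²)
z(u) = -80 + u (z(u) = u - (16 + 4*4²) = u - (16 + 4*16) = u - (16 + 64) = u - 1*80 = u - 80 = -80 + u)
N(5, -3)*z(-2) = (5 - 1*(-3))*(-80 - 2) = (5 + 3)*(-82) = 8*(-82) = -656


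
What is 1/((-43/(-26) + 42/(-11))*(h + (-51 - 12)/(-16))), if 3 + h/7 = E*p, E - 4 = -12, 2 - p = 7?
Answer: -4576/2604133 ≈ -0.0017572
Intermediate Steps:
p = -5 (p = 2 - 1*7 = 2 - 7 = -5)
E = -8 (E = 4 - 12 = -8)
h = 259 (h = -21 + 7*(-8*(-5)) = -21 + 7*40 = -21 + 280 = 259)
1/((-43/(-26) + 42/(-11))*(h + (-51 - 12)/(-16))) = 1/((-43/(-26) + 42/(-11))*(259 + (-51 - 12)/(-16))) = 1/((-43*(-1/26) + 42*(-1/11))*(259 - 63*(-1/16))) = 1/((43/26 - 42/11)*(259 + 63/16)) = 1/(-619/286*4207/16) = 1/(-2604133/4576) = -4576/2604133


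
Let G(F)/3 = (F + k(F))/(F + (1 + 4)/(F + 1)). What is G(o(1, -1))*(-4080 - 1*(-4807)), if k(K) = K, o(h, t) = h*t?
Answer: 0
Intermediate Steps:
G(F) = 6*F/(F + 5/(1 + F)) (G(F) = 3*((F + F)/(F + (1 + 4)/(F + 1))) = 3*((2*F)/(F + 5/(1 + F))) = 3*(2*F/(F + 5/(1 + F))) = 6*F/(F + 5/(1 + F)))
G(o(1, -1))*(-4080 - 1*(-4807)) = (6*(1*(-1))*(1 + 1*(-1))/(5 + 1*(-1) + (1*(-1))²))*(-4080 - 1*(-4807)) = (6*(-1)*(1 - 1)/(5 - 1 + (-1)²))*(-4080 + 4807) = (6*(-1)*0/(5 - 1 + 1))*727 = (6*(-1)*0/5)*727 = (6*(-1)*(⅕)*0)*727 = 0*727 = 0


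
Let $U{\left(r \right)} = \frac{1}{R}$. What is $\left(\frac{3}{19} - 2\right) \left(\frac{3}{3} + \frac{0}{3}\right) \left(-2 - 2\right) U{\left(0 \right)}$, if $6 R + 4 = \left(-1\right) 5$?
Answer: $- \frac{280}{57} \approx -4.9123$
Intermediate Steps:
$R = - \frac{3}{2}$ ($R = - \frac{2}{3} + \frac{\left(-1\right) 5}{6} = - \frac{2}{3} + \frac{1}{6} \left(-5\right) = - \frac{2}{3} - \frac{5}{6} = - \frac{3}{2} \approx -1.5$)
$U{\left(r \right)} = - \frac{2}{3}$ ($U{\left(r \right)} = \frac{1}{- \frac{3}{2}} = - \frac{2}{3}$)
$\left(\frac{3}{19} - 2\right) \left(\frac{3}{3} + \frac{0}{3}\right) \left(-2 - 2\right) U{\left(0 \right)} = \left(\frac{3}{19} - 2\right) \left(\frac{3}{3} + \frac{0}{3}\right) \left(-2 - 2\right) \left(- \frac{2}{3}\right) = \left(3 \cdot \frac{1}{19} - 2\right) \left(3 \cdot \frac{1}{3} + 0 \cdot \frac{1}{3}\right) \left(-4\right) \left(- \frac{2}{3}\right) = \left(\frac{3}{19} - 2\right) \left(1 + 0\right) \left(-4\right) \left(- \frac{2}{3}\right) = - \frac{35 \cdot 1 \left(-4\right)}{19} \left(- \frac{2}{3}\right) = \left(- \frac{35}{19}\right) \left(-4\right) \left(- \frac{2}{3}\right) = \frac{140}{19} \left(- \frac{2}{3}\right) = - \frac{280}{57}$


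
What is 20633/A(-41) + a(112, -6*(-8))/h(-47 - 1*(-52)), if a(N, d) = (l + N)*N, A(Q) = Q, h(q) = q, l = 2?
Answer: 420323/205 ≈ 2050.4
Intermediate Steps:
a(N, d) = N*(2 + N) (a(N, d) = (2 + N)*N = N*(2 + N))
20633/A(-41) + a(112, -6*(-8))/h(-47 - 1*(-52)) = 20633/(-41) + (112*(2 + 112))/(-47 - 1*(-52)) = 20633*(-1/41) + (112*114)/(-47 + 52) = -20633/41 + 12768/5 = 420323/205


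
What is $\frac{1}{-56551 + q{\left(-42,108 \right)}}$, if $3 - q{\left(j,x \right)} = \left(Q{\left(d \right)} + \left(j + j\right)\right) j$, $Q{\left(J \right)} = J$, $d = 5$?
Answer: $- \frac{1}{59866} \approx -1.6704 \cdot 10^{-5}$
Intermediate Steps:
$q{\left(j,x \right)} = 3 - j \left(5 + 2 j\right)$ ($q{\left(j,x \right)} = 3 - \left(5 + \left(j + j\right)\right) j = 3 - \left(5 + 2 j\right) j = 3 - j \left(5 + 2 j\right)$)
$\frac{1}{-56551 + q{\left(-42,108 \right)}} = \frac{1}{-56551 - \left(-213 + 3528\right)} = \frac{1}{-56551 + \left(3 + 210 - 3528\right)} = \frac{1}{-56551 - 3315} = \frac{1}{-59866} = - \frac{1}{59866}$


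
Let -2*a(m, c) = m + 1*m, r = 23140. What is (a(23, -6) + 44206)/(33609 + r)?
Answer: 44183/56749 ≈ 0.77857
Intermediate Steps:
a(m, c) = -m (a(m, c) = -(m + 1*m)/2 = -(m + m)/2 = -m)
(a(23, -6) + 44206)/(33609 + r) = (-1*23 + 44206)/(33609 + 23140) = (-23 + 44206)/56749 = 44183*(1/56749) = 44183/56749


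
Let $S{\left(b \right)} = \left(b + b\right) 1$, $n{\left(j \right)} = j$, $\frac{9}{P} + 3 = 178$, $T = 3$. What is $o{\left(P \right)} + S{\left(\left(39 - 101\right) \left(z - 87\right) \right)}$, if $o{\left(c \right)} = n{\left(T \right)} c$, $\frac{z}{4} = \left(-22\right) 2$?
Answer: $\frac{5707127}{175} \approx 32612.0$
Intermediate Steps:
$P = \frac{9}{175}$ ($P = \frac{9}{-3 + 178} = \frac{9}{175} \approx 0.051429$)
$z = -176$ ($z = 4 \left(\left(-22\right) 2\right) = 4 \left(-44\right) = -176$)
$S{\left(b \right)} = 2 b$ ($S{\left(b \right)} = 2 b 1 = 2 b$)
$o{\left(c \right)} = 3 c$
$o{\left(P \right)} + S{\left(\left(39 - 101\right) \left(z - 87\right) \right)} = 3 \cdot \frac{9}{175} + 2 \left(39 - 101\right) \left(-176 - 87\right) = \frac{27}{175} + 2 \left(\left(-62\right) \left(-263\right)\right) = \frac{27}{175} + 2 \cdot 16306 = \frac{27}{175} + 32612 = \frac{5707127}{175}$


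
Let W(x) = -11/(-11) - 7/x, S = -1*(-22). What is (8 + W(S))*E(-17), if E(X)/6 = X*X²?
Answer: -2815149/11 ≈ -2.5592e+5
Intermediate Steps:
E(X) = 6*X³ (E(X) = 6*(X*X²) = 6*X³)
S = 22
W(x) = 1 - 7/x (W(x) = -11*(-1/11) - 7/x = 1 - 7/x)
(8 + W(S))*E(-17) = (8 + (-7 + 22)/22)*(6*(-17)³) = (8 + (1/22)*15)*(6*(-4913)) = (8 + 15/22)*(-29478) = (191/22)*(-29478) = -2815149/11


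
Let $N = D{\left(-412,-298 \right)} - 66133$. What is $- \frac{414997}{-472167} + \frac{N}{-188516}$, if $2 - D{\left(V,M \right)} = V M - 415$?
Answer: $\frac{41808319154}{22252758543} \approx 1.8788$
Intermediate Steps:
$D{\left(V,M \right)} = 417 - M V$ ($D{\left(V,M \right)} = 2 - \left(V M - 415\right) = 2 - \left(M V - 415\right) = 2 - \left(-415 + M V\right) = 417 - M V$)
$N = -188492$ ($N = \left(417 - \left(-298\right) \left(-412\right)\right) - 66133 = \left(417 - 122776\right) - 66133 = -122359 - 66133 = -188492$)
$- \frac{414997}{-472167} + \frac{N}{-188516} = - \frac{414997}{-472167} - \frac{188492}{-188516} = \left(-414997\right) \left(- \frac{1}{472167}\right) - - \frac{47123}{47129} = \frac{414997}{472167} + \frac{47123}{47129} = \frac{41808319154}{22252758543}$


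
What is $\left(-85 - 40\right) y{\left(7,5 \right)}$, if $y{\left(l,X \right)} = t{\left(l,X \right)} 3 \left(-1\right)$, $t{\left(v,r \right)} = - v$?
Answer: $-2625$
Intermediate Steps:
$y{\left(l,X \right)} = 3 l$ ($y{\left(l,X \right)} = - l 3 \left(-1\right) = - 3 l \left(-1\right) = 3 l$)
$\left(-85 - 40\right) y{\left(7,5 \right)} = \left(-85 - 40\right) 3 \cdot 7 = \left(-125\right) 21 = -2625$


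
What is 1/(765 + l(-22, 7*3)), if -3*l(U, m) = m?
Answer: 1/758 ≈ 0.0013193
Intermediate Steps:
l(U, m) = -m/3
1/(765 + l(-22, 7*3)) = 1/(765 - 7*3/3) = 1/(765 - 1/3*21) = 1/(765 - 7) = 1/758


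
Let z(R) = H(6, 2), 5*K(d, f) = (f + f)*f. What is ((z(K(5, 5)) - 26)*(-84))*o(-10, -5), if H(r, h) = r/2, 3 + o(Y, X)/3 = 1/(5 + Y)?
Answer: -92736/5 ≈ -18547.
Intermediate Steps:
o(Y, X) = -9 + 3/(5 + Y)
H(r, h) = r/2 (H(r, h) = r*(½) = r/2)
K(d, f) = 2*f²/5 (K(d, f) = ((f + f)*f)/5 = ((2*f)*f)/5 = (2*f²)/5 = 2*f²/5)
z(R) = 3 (z(R) = (½)*6 = 3)
((z(K(5, 5)) - 26)*(-84))*o(-10, -5) = ((3 - 26)*(-84))*(3*(-14 - 3*(-10))/(5 - 10)) = (-23*(-84))*(3*(-14 + 30)/(-5)) = 1932*(3*(-⅕)*16) = 1932*(-48/5) = -92736/5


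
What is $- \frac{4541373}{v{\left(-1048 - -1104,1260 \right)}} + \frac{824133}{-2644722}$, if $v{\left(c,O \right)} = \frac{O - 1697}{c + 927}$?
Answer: $\frac{171108512300633}{16749906} \approx 1.0215 \cdot 10^{7}$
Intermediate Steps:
$v{\left(c,O \right)} = \frac{-1697 + O}{927 + c}$
$- \frac{4541373}{v{\left(-1048 - -1104,1260 \right)}} + \frac{824133}{-2644722} = - \frac{4541373}{\frac{1}{927 - -56} \left(-1697 + 1260\right)} + \frac{824133}{-2644722} = - \frac{4541373}{\frac{1}{927 + \left(-1048 + 1104\right)} \left(-437\right)} + 824133 \left(- \frac{1}{2644722}\right) = - \frac{4541373}{\frac{1}{927 + 56} \left(-437\right)} - \frac{274711}{881574} = - \frac{4541373}{\frac{1}{983} \left(-437\right)} - \frac{274711}{881574} = - \frac{4541373}{- \frac{437}{983}} - \frac{274711}{881574} = \left(-4541373\right) \left(- \frac{983}{437}\right) - \frac{274711}{881574} = \frac{194094333}{19} - \frac{274711}{881574} = \frac{171108512300633}{16749906}$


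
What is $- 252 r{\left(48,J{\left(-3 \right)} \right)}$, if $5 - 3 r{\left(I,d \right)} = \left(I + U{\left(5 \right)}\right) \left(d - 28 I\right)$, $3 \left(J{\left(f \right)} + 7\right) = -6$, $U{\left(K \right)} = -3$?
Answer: $-5114760$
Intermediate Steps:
$J{\left(f \right)} = -9$ ($J{\left(f \right)} = -7 + \frac{1}{3} \left(-6\right) = -7 - 2 = -9$)
$r{\left(I,d \right)} = \frac{5}{3} - \frac{\left(-3 + I\right) \left(d - 28 I\right)}{3}$ ($r{\left(I,d \right)} = \frac{5}{3} - \frac{\left(I - 3\right) \left(d - 28 I\right)}{3} = \frac{5}{3} - \frac{\left(-3 + I\right) \left(d - 28 I\right)}{3}$)
$- 252 r{\left(48,J{\left(-3 \right)} \right)} = - 252 \left(\frac{5}{3} - 9 - 1344 + \frac{28 \cdot 48^{2}}{3} - 16 \left(-9\right)\right) = - 252 \left(\frac{5}{3} - 9 - 1344 + \frac{28}{3} \cdot 2304 + 144\right) = - 252 \left(\frac{5}{3} - 9 - 1344 + 21504 + 144\right) = \left(-252\right) \frac{60890}{3} = -5114760$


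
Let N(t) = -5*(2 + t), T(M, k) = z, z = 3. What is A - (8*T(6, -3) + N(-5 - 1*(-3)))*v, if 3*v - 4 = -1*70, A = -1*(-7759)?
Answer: 8287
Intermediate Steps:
T(M, k) = 3
A = 7759
N(t) = -10 - 5*t
v = -22 (v = 4/3 + (-1*70)/3 = 4/3 + (⅓)*(-70) = 4/3 - 70/3 = -22)
A - (8*T(6, -3) + N(-5 - 1*(-3)))*v = 7759 - (8*3 + (-10 - 5*(-5 - 1*(-3))))*(-22) = 7759 - (24 + (-10 - 5*(-5 + 3)))*(-22) = 7759 - (24 + (-10 - 5*(-2)))*(-22) = 7759 - (24 + (-10 + 10))*(-22) = 7759 - (24 + 0)*(-22) = 7759 - 24*(-22) = 7759 - 1*(-528) = 7759 + 528 = 8287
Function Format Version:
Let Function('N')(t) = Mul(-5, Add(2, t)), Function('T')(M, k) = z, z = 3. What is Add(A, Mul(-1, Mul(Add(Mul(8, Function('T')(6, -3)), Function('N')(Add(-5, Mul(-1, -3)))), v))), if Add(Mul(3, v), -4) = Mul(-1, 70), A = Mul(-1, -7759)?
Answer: 8287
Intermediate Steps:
Function('T')(M, k) = 3
A = 7759
Function('N')(t) = Add(-10, Mul(-5, t))
v = -22 (v = Add(Rational(4, 3), Mul(Rational(1, 3), Mul(-1, 70))) = Add(Rational(4, 3), Mul(Rational(1, 3), -70)) = Add(Rational(4, 3), Rational(-70, 3)) = -22)
Add(A, Mul(-1, Mul(Add(Mul(8, Function('T')(6, -3)), Function('N')(Add(-5, Mul(-1, -3)))), v))) = Add(7759, Mul(-1, Mul(Add(Mul(8, 3), Add(-10, Mul(-5, Add(-5, Mul(-1, -3))))), -22))) = Add(7759, Mul(-1, Mul(Add(24, Add(-10, Mul(-5, Add(-5, 3)))), -22))) = Add(7759, Mul(-1, Mul(Add(24, Add(-10, Mul(-5, -2))), -22))) = Add(7759, Mul(-1, Mul(Add(24, Add(-10, 10)), -22))) = Add(7759, Mul(-1, Mul(Add(24, 0), -22))) = Add(7759, Mul(-1, Mul(24, -22))) = Add(7759, Mul(-1, -528)) = Add(7759, 528) = 8287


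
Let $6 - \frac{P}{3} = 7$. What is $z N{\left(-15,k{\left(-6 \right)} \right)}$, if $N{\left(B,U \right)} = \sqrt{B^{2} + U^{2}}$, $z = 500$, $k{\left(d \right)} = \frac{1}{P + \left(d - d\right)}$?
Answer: $\frac{500 \sqrt{2026}}{3} \approx 7501.9$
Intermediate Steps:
$P = -3$ ($P = 18 - 21 = -3$)
$k{\left(d \right)} = - \frac{1}{3}$ ($k{\left(d \right)} = \frac{1}{-3 + \left(d - d\right)} = \frac{1}{-3 + 0} = \frac{1}{-3} = - \frac{1}{3}$)
$z N{\left(-15,k{\left(-6 \right)} \right)} = 500 \sqrt{\left(-15\right)^{2} + \left(- \frac{1}{3}\right)^{2}} = 500 \sqrt{225 + \frac{1}{9}} = 500 \sqrt{\frac{2026}{9}} = 500 \frac{\sqrt{2026}}{3} = \frac{500 \sqrt{2026}}{3}$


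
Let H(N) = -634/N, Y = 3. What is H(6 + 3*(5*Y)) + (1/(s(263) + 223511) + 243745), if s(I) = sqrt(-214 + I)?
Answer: 926136476683/3799806 ≈ 2.4373e+5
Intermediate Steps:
H(6 + 3*(5*Y)) + (1/(s(263) + 223511) + 243745) = -634/(6 + 3*(5*3)) + (1/(sqrt(-214 + 263) + 223511) + 243745) = -634/(6 + 3*15) + (1/(sqrt(49) + 223511) + 243745) = -634/(6 + 45) + (1/(7 + 223511) + 243745) = -634/51 + (1/223518 + 243745) = -634*1/51 + (1/223518 + 243745) = -634/51 + 54481394911/223518 = 926136476683/3799806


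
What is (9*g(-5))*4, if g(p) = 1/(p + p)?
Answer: -18/5 ≈ -3.6000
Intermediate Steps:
g(p) = 1/(2*p)
(9*g(-5))*4 = (9*((½)/(-5)))*4 = (9*((½)*(-⅕)))*4 = (9*(-⅒))*4 = -9/10*4 = -18/5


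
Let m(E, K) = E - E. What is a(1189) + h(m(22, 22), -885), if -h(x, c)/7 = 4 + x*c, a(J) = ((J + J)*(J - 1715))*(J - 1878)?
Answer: 861820464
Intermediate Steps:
m(E, K) = 0
a(J) = 2*J*(-1878 + J)*(-1715 + J) (a(J) = ((2*J)*(-1715 + J))*(-1878 + J) = (2*J*(-1715 + J))*(-1878 + J) = 2*J*(-1878 + J)*(-1715 + J))
h(x, c) = -28 - 7*c*x (h(x, c) = -7*(4 + x*c) = -7*(4 + c*x) = -28 - 7*c*x)
a(1189) + h(m(22, 22), -885) = 2*1189*(3220770 + 1189² - 3593*1189) + (-28 - 7*(-885)*0) = 2*1189*(3220770 + 1413721 - 4272077) + (-28 + 0) = 2*1189*362414 - 28 = 861820492 - 28 = 861820464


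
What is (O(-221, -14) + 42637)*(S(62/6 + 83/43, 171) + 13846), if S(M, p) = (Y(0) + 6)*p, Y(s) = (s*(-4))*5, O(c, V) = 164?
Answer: 636536472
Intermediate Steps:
Y(s) = -20*s (Y(s) = -4*s*5 = -20*s)
S(M, p) = 6*p (S(M, p) = (-20*0 + 6)*p = (0 + 6)*p = 6*p)
(O(-221, -14) + 42637)*(S(62/6 + 83/43, 171) + 13846) = (164 + 42637)*(6*171 + 13846) = 42801*(1026 + 13846) = 42801*14872 = 636536472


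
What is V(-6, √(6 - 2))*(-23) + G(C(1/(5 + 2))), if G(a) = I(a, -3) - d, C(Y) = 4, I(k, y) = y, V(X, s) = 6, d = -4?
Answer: -137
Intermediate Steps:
G(a) = 1 (G(a) = -3 - 1*(-4) = -3 + 4 = 1)
V(-6, √(6 - 2))*(-23) + G(C(1/(5 + 2))) = 6*(-23) + 1 = -138 + 1 = -137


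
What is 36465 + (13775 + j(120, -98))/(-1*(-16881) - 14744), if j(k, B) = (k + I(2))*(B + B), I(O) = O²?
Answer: 77915176/2137 ≈ 36460.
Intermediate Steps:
j(k, B) = 2*B*(4 + k) (j(k, B) = (k + 2²)*(B + B) = (k + 4)*(2*B) = (4 + k)*(2*B) = 2*B*(4 + k))
36465 + (13775 + j(120, -98))/(-1*(-16881) - 14744) = 36465 + (13775 + 2*(-98)*(4 + 120))/(-1*(-16881) - 14744) = 36465 + (13775 + 2*(-98)*124)/(16881 - 14744) = 36465 + (13775 - 24304)/2137 = 36465 - 10529*1/2137 = 36465 - 10529/2137 = 77915176/2137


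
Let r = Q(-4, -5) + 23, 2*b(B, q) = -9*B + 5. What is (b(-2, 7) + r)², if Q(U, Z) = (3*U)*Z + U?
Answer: 32761/4 ≈ 8190.3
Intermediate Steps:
b(B, q) = 5/2 - 9*B/2 (b(B, q) = (-9*B + 5)/2 = (5 - 9*B)/2 = 5/2 - 9*B/2)
Q(U, Z) = U + 3*U*Z (Q(U, Z) = 3*U*Z + U = U + 3*U*Z)
r = 79 (r = -4*(1 + 3*(-5)) + 23 = -4*(1 - 15) + 23 = -4*(-14) + 23 = 56 + 23 = 79)
(b(-2, 7) + r)² = ((5/2 - 9/2*(-2)) + 79)² = ((5/2 + 9) + 79)² = (23/2 + 79)² = (181/2)² = 32761/4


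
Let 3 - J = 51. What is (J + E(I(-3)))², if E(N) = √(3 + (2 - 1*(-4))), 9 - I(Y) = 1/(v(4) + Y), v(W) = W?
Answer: 2025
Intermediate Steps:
J = -48 (J = 3 - 1*51 = 3 - 51 = -48)
I(Y) = 9 - 1/(4 + Y)
E(N) = 3 (E(N) = √(3 + (2 + 4)) = √(3 + 6) = √9 = 3)
(J + E(I(-3)))² = (-48 + 3)² = (-45)² = 2025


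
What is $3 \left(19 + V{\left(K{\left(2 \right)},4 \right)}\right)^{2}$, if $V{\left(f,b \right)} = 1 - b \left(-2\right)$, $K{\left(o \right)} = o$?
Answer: $2352$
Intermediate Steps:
$V{\left(f,b \right)} = 1 + 2 b$ ($V{\left(f,b \right)} = 1 - - 2 b = 1 + 2 b$)
$3 \left(19 + V{\left(K{\left(2 \right)},4 \right)}\right)^{2} = 3 \left(19 + \left(1 + 2 \cdot 4\right)\right)^{2} = 3 \left(19 + \left(1 + 8\right)\right)^{2} = 3 \left(19 + 9\right)^{2} = 3 \cdot 28^{2} = 3 \cdot 784 = 2352$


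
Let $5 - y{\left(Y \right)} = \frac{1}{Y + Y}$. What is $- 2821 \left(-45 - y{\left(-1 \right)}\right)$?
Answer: $\frac{284921}{2} \approx 1.4246 \cdot 10^{5}$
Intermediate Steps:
$y{\left(Y \right)} = 5 - \frac{1}{2 Y}$ ($y{\left(Y \right)} = 5 - \frac{1}{Y + Y} = 5 - \frac{1}{2 Y}$)
$- 2821 \left(-45 - y{\left(-1 \right)}\right) = - 2821 \left(-45 - \left(5 - \frac{1}{2 \left(-1\right)}\right)\right) = - 2821 \left(-45 - \left(5 - - \frac{1}{2}\right)\right) = - 2821 \left(-45 - \left(5 + \frac{1}{2}\right)\right) = - 2821 \left(-45 - \frac{11}{2}\right) = \left(-2821\right) \left(- \frac{101}{2}\right) = \frac{284921}{2}$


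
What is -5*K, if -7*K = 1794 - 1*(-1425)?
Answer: 16095/7 ≈ 2299.3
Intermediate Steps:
K = -3219/7 (K = -(1794 - 1*(-1425))/7 = -(1794 + 1425)/7 = -1/7*3219 = -3219/7 ≈ -459.86)
-5*K = -5*(-3219/7) = 16095/7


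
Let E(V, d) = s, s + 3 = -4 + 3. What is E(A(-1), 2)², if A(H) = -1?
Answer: 16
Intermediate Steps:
s = -4 (s = -3 + (-4 + 3) = -3 - 1 = -4)
E(V, d) = -4
E(A(-1), 2)² = (-4)² = 16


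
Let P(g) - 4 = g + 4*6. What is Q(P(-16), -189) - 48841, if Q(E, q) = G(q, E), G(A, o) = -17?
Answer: -48858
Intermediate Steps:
P(g) = 28 + g (P(g) = 4 + (g + 4*6) = 4 + (g + 24) = 4 + (24 + g) = 28 + g)
Q(E, q) = -17
Q(P(-16), -189) - 48841 = -17 - 48841 = -48858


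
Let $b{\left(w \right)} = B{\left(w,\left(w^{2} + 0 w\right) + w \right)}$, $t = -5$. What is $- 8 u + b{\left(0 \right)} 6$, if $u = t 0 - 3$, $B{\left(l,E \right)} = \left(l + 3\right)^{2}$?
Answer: $78$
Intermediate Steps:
$B{\left(l,E \right)} = \left(3 + l\right)^{2}$
$b{\left(w \right)} = \left(3 + w\right)^{2}$
$u = -3$ ($u = \left(-5\right) 0 - 3 = 0 - 3 = -3$)
$- 8 u + b{\left(0 \right)} 6 = \left(-8\right) \left(-3\right) + \left(3 + 0\right)^{2} \cdot 6 = 24 + 3^{2} \cdot 6 = 24 + 9 \cdot 6 = 24 + 54 = 78$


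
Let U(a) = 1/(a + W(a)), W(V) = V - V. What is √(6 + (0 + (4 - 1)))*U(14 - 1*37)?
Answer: -3/23 ≈ -0.13043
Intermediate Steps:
W(V) = 0
U(a) = 1/a (U(a) = 1/(a + 0) = 1/a)
√(6 + (0 + (4 - 1)))*U(14 - 1*37) = √(6 + (0 + (4 - 1)))/(14 - 1*37) = √(6 + (0 + 3))/(14 - 37) = √(6 + 3)/(-23) = √9*(-1/23) = 3*(-1/23) = -3/23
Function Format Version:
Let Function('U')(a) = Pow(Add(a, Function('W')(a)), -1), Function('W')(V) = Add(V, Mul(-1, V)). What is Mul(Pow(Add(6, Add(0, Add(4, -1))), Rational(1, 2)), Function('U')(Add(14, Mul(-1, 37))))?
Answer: Rational(-3, 23) ≈ -0.13043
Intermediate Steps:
Function('W')(V) = 0
Function('U')(a) = Pow(a, -1) (Function('U')(a) = Pow(Add(a, 0), -1) = Pow(a, -1))
Mul(Pow(Add(6, Add(0, Add(4, -1))), Rational(1, 2)), Function('U')(Add(14, Mul(-1, 37)))) = Mul(Pow(Add(6, Add(0, Add(4, -1))), Rational(1, 2)), Pow(Add(14, Mul(-1, 37)), -1)) = Mul(Pow(Add(6, Add(0, 3)), Rational(1, 2)), Pow(Add(14, -37), -1)) = Mul(Pow(Add(6, 3), Rational(1, 2)), Pow(-23, -1)) = Mul(Pow(9, Rational(1, 2)), Rational(-1, 23)) = Mul(3, Rational(-1, 23)) = Rational(-3, 23)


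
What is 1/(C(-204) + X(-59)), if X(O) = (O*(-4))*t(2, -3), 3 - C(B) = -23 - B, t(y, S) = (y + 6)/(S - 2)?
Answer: -5/2778 ≈ -0.0017999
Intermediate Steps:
t(y, S) = (6 + y)/(-2 + S)
C(B) = 26 + B (C(B) = 3 - (-23 - B) = 3 + (23 + B) = 26 + B)
X(O) = 32*O/5 (X(O) = (O*(-4))*((6 + 2)/(-2 - 3)) = (-4*O)*(8/(-5)) = (-4*O)*(-1/5*8) = -4*O*(-8/5) = 32*O/5)
1/(C(-204) + X(-59)) = 1/((26 - 204) + (32/5)*(-59)) = 1/(-178 - 1888/5) = 1/(-2778/5) = -5/2778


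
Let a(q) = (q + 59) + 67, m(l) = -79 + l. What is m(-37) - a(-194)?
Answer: -48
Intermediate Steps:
a(q) = 126 + q (a(q) = (59 + q) + 67 = 126 + q)
m(-37) - a(-194) = (-79 - 37) - (126 - 194) = -116 - 1*(-68) = -116 + 68 = -48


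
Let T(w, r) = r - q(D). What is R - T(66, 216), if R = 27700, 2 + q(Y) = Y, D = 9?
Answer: 27491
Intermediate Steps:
q(Y) = -2 + Y
T(w, r) = -7 + r (T(w, r) = r - (-2 + 9) = r - 1*7 = r - 7 = -7 + r)
R - T(66, 216) = 27700 - (-7 + 216) = 27700 - 1*209 = 27700 - 209 = 27491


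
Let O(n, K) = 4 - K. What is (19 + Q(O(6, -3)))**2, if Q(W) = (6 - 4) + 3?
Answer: 576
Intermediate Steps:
Q(W) = 5 (Q(W) = 2 + 3 = 5)
(19 + Q(O(6, -3)))**2 = (19 + 5)**2 = 24**2 = 576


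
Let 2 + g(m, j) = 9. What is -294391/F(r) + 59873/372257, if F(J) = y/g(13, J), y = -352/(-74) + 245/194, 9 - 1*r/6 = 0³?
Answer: -5506411858477345/16084852713 ≈ -3.4234e+5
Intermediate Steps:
r = 54 (r = 54 - 6*0³ = 54 - 6*0 = 54 + 0 = 54)
g(m, j) = 7 (g(m, j) = -2 + 9 = 7)
y = 43209/7178 (y = -352*(-1/74) + 245*(1/194) = 176/37 + 245/194 = 43209/7178 ≈ 6.0196)
F(J) = 43209/50246 (F(J) = (43209/7178)/7 = (43209/7178)*(⅐) = 43209/50246)
-294391/F(r) + 59873/372257 = -294391/43209/50246 + 59873/372257 = -294391*50246/43209 + 59873*(1/372257) = -14791970186/43209 + 59873/372257 = -5506411858477345/16084852713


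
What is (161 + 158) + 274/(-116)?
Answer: 18365/58 ≈ 316.64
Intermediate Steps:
(161 + 158) + 274/(-116) = 319 + 274*(-1/116) = 319 - 137/58 = 18365/58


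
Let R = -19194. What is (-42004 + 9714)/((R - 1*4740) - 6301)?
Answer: 6458/6047 ≈ 1.0680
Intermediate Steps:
(-42004 + 9714)/((R - 1*4740) - 6301) = (-42004 + 9714)/((-19194 - 1*4740) - 6301) = -32290/((-19194 - 4740) - 6301) = -32290/(-23934 - 6301) = -32290/(-30235) = -32290*(-1/30235) = 6458/6047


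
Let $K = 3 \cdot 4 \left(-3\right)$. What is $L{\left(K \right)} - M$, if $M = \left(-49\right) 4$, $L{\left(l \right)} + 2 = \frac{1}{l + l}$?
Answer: $\frac{13967}{72} \approx 193.99$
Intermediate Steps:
$K = -36$ ($K = 12 \left(-3\right) = -36$)
$L{\left(l \right)} = -2 + \frac{1}{2 l}$ ($L{\left(l \right)} = -2 + \frac{1}{l + l} = -2 + \frac{1}{2 l}$)
$M = -196$
$L{\left(K \right)} - M = \left(-2 + \frac{1}{2 \left(-36\right)}\right) - -196 = \left(-2 + \frac{1}{2} \left(- \frac{1}{36}\right)\right) + 196 = \left(-2 - \frac{1}{72}\right) + 196 = - \frac{145}{72} + 196 = \frac{13967}{72}$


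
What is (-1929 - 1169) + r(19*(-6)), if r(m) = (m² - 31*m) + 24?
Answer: 13456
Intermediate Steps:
r(m) = 24 + m² - 31*m
(-1929 - 1169) + r(19*(-6)) = (-1929 - 1169) + (24 + (19*(-6))² - 589*(-6)) = -3098 + (24 + (-114)² - 31*(-114)) = -3098 + (24 + 12996 + 3534) = -3098 + 16554 = 13456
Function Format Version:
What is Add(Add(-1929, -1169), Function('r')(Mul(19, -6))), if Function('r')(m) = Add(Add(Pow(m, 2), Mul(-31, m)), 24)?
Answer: 13456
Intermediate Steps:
Function('r')(m) = Add(24, Pow(m, 2), Mul(-31, m))
Add(Add(-1929, -1169), Function('r')(Mul(19, -6))) = Add(Add(-1929, -1169), Add(24, Pow(Mul(19, -6), 2), Mul(-31, Mul(19, -6)))) = Add(-3098, Add(24, Pow(-114, 2), Mul(-31, -114))) = Add(-3098, Add(24, 12996, 3534)) = Add(-3098, 16554) = 13456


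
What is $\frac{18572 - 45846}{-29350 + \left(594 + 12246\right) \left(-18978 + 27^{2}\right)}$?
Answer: $\frac{13637}{117173255} \approx 0.00011638$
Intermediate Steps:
$\frac{18572 - 45846}{-29350 + \left(594 + 12246\right) \left(-18978 + 27^{2}\right)} = - \frac{27274}{-29350 + 12840 \left(-18978 + 729\right)} = - \frac{27274}{-29350 + 12840 \left(-18249\right)} = - \frac{27274}{-29350 - 234317160} = - \frac{27274}{-234346510} = \left(-27274\right) \left(- \frac{1}{234346510}\right) = \frac{13637}{117173255}$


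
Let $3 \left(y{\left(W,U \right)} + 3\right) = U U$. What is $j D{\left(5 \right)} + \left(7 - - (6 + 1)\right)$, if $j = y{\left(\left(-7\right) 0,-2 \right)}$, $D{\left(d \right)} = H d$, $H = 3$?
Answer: $-11$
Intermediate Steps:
$y{\left(W,U \right)} = -3 + \frac{U^{2}}{3}$ ($y{\left(W,U \right)} = -3 + \frac{U U}{3} = -3 + \frac{U^{2}}{3}$)
$D{\left(d \right)} = 3 d$
$j = - \frac{5}{3}$ ($j = -3 + \frac{\left(-2\right)^{2}}{3} = -3 + \frac{1}{3} \cdot 4 = -3 + \frac{4}{3} = - \frac{5}{3} \approx -1.6667$)
$j D{\left(5 \right)} + \left(7 - - (6 + 1)\right) = - \frac{5 \cdot 3 \cdot 5}{3} + \left(7 - - (6 + 1)\right) = \left(- \frac{5}{3}\right) 15 + \left(7 - \left(-1\right) 7\right) = -25 + \left(7 - -7\right) = -25 + \left(7 + 7\right) = -25 + 14 = -11$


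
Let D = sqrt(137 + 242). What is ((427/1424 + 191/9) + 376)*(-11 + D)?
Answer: -56041073/12816 + 5094643*sqrt(379)/12816 ≈ 3366.2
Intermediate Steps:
D = sqrt(379) ≈ 19.468
((427/1424 + 191/9) + 376)*(-11 + D) = ((427/1424 + 191/9) + 376)*(-11 + sqrt(379)) = (275827/12816 + 376)*(-11 + sqrt(379)) = 5094643*(-11 + sqrt(379))/12816 = -56041073/12816 + 5094643*sqrt(379)/12816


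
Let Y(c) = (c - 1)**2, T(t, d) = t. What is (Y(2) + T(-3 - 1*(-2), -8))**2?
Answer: 0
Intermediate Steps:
Y(c) = (-1 + c)**2
(Y(2) + T(-3 - 1*(-2), -8))**2 = ((-1 + 2)**2 + (-3 - 1*(-2)))**2 = (1**2 + (-3 + 2))**2 = (1 - 1)**2 = 0**2 = 0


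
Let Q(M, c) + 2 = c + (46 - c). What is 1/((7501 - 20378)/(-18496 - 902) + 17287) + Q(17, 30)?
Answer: 14755247930/335346103 ≈ 44.000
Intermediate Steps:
Q(M, c) = 44 (Q(M, c) = -2 + (c + (46 - c)) = -2 + 46 = 44)
1/((7501 - 20378)/(-18496 - 902) + 17287) + Q(17, 30) = 1/((7501 - 20378)/(-18496 - 902) + 17287) + 44 = 1/(-12877/(-19398) + 17287) + 44 = 1/(-12877*(-1/19398) + 17287) + 44 = 1/(12877/19398 + 17287) + 44 = 1/(335346103/19398) + 44 = 19398/335346103 + 44 = 14755247930/335346103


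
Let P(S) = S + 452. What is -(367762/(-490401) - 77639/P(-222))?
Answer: 38158828499/112792230 ≈ 338.31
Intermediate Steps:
P(S) = 452 + S
-(367762/(-490401) - 77639/P(-222)) = -(367762/(-490401) - 77639/(452 - 222)) = -(367762*(-1/490401) - 77639/230) = -(-367762/490401 - 77639*1/230) = -(-367762/490401 - 77639/230) = -1*(-38158828499/112792230) = 38158828499/112792230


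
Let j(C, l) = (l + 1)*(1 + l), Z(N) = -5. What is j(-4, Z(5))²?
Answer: 256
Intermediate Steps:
j(C, l) = (1 + l)² (j(C, l) = (1 + l)*(1 + l) = (1 + l)²)
j(-4, Z(5))² = ((1 - 5)²)² = ((-4)²)² = 16² = 256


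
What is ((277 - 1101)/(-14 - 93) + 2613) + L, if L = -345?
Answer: 243500/107 ≈ 2275.7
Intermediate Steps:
((277 - 1101)/(-14 - 93) + 2613) + L = ((277 - 1101)/(-14 - 93) + 2613) - 345 = (-824/(-107) + 2613) - 345 = (-824*(-1/107) + 2613) - 345 = (824/107 + 2613) - 345 = 280415/107 - 345 = 243500/107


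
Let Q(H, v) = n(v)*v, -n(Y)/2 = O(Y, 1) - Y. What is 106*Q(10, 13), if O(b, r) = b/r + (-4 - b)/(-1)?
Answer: -46852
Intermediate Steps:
O(b, r) = 4 + b + b/r (O(b, r) = b/r + (-4 - b)*(-1) = b/r + (4 + b) = 4 + b + b/r)
n(Y) = -8 - 2*Y (n(Y) = -2*((4 + Y + Y/1) - Y) = -2*((4 + Y + Y*1) - Y) = -2*((4 + Y + Y) - Y) = -2*((4 + 2*Y) - Y) = -2*(4 + Y) = -8 - 2*Y)
Q(H, v) = v*(-8 - 2*v) (Q(H, v) = (-8 - 2*v)*v = v*(-8 - 2*v))
106*Q(10, 13) = 106*(2*13*(-4 - 1*13)) = 106*(2*13*(-4 - 13)) = 106*(2*13*(-17)) = 106*(-442) = -46852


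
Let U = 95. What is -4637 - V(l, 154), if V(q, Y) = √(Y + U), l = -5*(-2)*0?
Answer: -4637 - √249 ≈ -4652.8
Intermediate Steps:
l = 0 (l = 10*0 = 0)
V(q, Y) = √(95 + Y) (V(q, Y) = √(Y + 95) = √(95 + Y))
-4637 - V(l, 154) = -4637 - √(95 + 154) = -4637 - √249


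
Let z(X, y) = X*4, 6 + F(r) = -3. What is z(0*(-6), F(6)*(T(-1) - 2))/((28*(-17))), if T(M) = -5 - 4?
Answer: 0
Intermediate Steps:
T(M) = -9
F(r) = -9 (F(r) = -6 - 3 = -9)
z(X, y) = 4*X
z(0*(-6), F(6)*(T(-1) - 2))/((28*(-17))) = (4*(0*(-6)))/((28*(-17))) = (4*0)/(-476) = 0*(-1/476) = 0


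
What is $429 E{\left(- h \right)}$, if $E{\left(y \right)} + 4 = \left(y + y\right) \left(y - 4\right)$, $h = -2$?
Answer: $-5148$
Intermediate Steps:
$E{\left(y \right)} = -4 + 2 y \left(-4 + y\right)$ ($E{\left(y \right)} = -4 + \left(y + y\right) \left(y - 4\right) = -4 + 2 y \left(-4 + y\right)$)
$429 E{\left(- h \right)} = 429 \left(-4 - 8 \left(\left(-1\right) \left(-2\right)\right) + 2 \left(\left(-1\right) \left(-2\right)\right)^{2}\right) = 429 \left(-4 - 16 + 2 \cdot 2^{2}\right) = 429 \left(-4 - 16 + 2 \cdot 4\right) = 429 \left(-4 - 16 + 8\right) = 429 \left(-12\right) = -5148$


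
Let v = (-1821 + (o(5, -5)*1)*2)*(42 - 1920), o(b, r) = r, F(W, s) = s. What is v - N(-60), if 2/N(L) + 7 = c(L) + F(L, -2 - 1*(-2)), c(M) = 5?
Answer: 3438619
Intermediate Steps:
N(L) = -1 (N(L) = 2/(-7 + (5 + (-2 - 1*(-2)))) = 2/(-7 + (5 + (-2 + 2))) = 2/(-7 + (5 + 0)) = 2/(-7 + 5) = 2/(-2) = 2*(-½) = -1)
v = 3438618 (v = (-1821 - 5*1*2)*(42 - 1920) = (-1821 - 5*2)*(-1878) = (-1821 - 10)*(-1878) = -1831*(-1878) = 3438618)
v - N(-60) = 3438618 - 1*(-1) = 3438618 + 1 = 3438619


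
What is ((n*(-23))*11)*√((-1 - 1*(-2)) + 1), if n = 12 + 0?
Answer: -3036*√2 ≈ -4293.6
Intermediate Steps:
n = 12
((n*(-23))*11)*√((-1 - 1*(-2)) + 1) = ((12*(-23))*11)*√((-1 - 1*(-2)) + 1) = (-276*11)*√((-1 + 2) + 1) = -3036*√(1 + 1) = -3036*√2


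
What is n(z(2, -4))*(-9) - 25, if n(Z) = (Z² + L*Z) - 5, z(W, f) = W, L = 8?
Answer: -160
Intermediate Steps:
n(Z) = -5 + Z² + 8*Z (n(Z) = (Z² + 8*Z) - 5 = -5 + Z² + 8*Z)
n(z(2, -4))*(-9) - 25 = (-5 + 2² + 8*2)*(-9) - 25 = (-5 + 4 + 16)*(-9) - 25 = 15*(-9) - 25 = -135 - 25 = -160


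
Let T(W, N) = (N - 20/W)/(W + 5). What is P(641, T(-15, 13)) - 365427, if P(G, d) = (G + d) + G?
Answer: -10924393/30 ≈ -3.6415e+5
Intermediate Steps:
T(W, N) = (N - 20/W)/(5 + W)
P(G, d) = d + 2*G
P(641, T(-15, 13)) - 365427 = ((-20 + 13*(-15))/((-15)*(5 - 15)) + 2*641) - 365427 = (-1/15*(-20 - 195)/(-10) + 1282) - 365427 = (-1/15*(-⅒)*(-215) + 1282) - 365427 = (-43/30 + 1282) - 365427 = 38417/30 - 365427 = -10924393/30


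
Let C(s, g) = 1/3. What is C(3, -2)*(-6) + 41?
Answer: 39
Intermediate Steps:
C(s, g) = 1/3
C(3, -2)*(-6) + 41 = (1/3)*(-6) + 41 = -2 + 41 = 39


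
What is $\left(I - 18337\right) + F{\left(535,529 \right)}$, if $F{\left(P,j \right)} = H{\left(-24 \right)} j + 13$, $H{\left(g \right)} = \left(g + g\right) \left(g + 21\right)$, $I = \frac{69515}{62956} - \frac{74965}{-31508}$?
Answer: $\frac{14345394743407}{247952206} \approx 57856.0$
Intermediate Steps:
$I = \frac{863721895}{247952206}$ ($I = 69515 \cdot \frac{1}{62956} - - \frac{74965}{31508} = \frac{69515}{62956} + \frac{74965}{31508} = \frac{863721895}{247952206} \approx 3.4834$)
$H{\left(g \right)} = 2 g \left(21 + g\right)$
$F{\left(P,j \right)} = 13 + 144 j$ ($F{\left(P,j \right)} = 2 \left(-24\right) \left(21 - 24\right) j + 13 = 2 \left(-24\right) \left(-3\right) j + 13 = 144 j + 13 = 13 + 144 j$)
$\left(I - 18337\right) + F{\left(535,529 \right)} = \left(\frac{863721895}{247952206} - 18337\right) + \left(13 + 144 \cdot 529\right) = - \frac{4545835879527}{247952206} + \left(13 + 76176\right) = - \frac{4545835879527}{247952206} + 76189 = \frac{14345394743407}{247952206}$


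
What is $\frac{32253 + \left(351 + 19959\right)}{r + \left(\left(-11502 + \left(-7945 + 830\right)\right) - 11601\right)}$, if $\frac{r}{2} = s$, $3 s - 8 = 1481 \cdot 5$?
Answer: $- \frac{52563}{25276} \approx -2.0796$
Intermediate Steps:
$s = 2471$ ($s = \frac{8}{3} + \frac{1481 \cdot 5}{3} = \frac{8}{3} + \frac{1}{3} \cdot 7405 = \frac{8}{3} + \frac{7405}{3} = 2471$)
$r = 4942$ ($r = 2 \cdot 2471 = 4942$)
$\frac{32253 + \left(351 + 19959\right)}{r + \left(\left(-11502 + \left(-7945 + 830\right)\right) - 11601\right)} = \frac{32253 + \left(351 + 19959\right)}{4942 + \left(\left(-11502 + \left(-7945 + 830\right)\right) - 11601\right)} = \frac{32253 + 20310}{4942 - 30218} = \frac{52563}{4942 - 30218} = \frac{52563}{-25276} = 52563 \left(- \frac{1}{25276}\right) = - \frac{52563}{25276}$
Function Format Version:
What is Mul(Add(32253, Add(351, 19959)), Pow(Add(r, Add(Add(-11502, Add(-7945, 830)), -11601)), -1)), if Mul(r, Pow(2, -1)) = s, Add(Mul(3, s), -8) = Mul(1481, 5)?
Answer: Rational(-52563, 25276) ≈ -2.0796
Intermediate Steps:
s = 2471 (s = Add(Rational(8, 3), Mul(Rational(1, 3), Mul(1481, 5))) = Add(Rational(8, 3), Mul(Rational(1, 3), 7405)) = Add(Rational(8, 3), Rational(7405, 3)) = 2471)
r = 4942 (r = Mul(2, 2471) = 4942)
Mul(Add(32253, Add(351, 19959)), Pow(Add(r, Add(Add(-11502, Add(-7945, 830)), -11601)), -1)) = Mul(Add(32253, Add(351, 19959)), Pow(Add(4942, Add(Add(-11502, Add(-7945, 830)), -11601)), -1)) = Mul(Add(32253, 20310), Pow(Add(4942, Add(Add(-11502, -7115), -11601)), -1)) = Mul(52563, Pow(Add(4942, Add(-18617, -11601)), -1)) = Mul(52563, Pow(Add(4942, -30218), -1)) = Mul(52563, Pow(-25276, -1)) = Mul(52563, Rational(-1, 25276)) = Rational(-52563, 25276)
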